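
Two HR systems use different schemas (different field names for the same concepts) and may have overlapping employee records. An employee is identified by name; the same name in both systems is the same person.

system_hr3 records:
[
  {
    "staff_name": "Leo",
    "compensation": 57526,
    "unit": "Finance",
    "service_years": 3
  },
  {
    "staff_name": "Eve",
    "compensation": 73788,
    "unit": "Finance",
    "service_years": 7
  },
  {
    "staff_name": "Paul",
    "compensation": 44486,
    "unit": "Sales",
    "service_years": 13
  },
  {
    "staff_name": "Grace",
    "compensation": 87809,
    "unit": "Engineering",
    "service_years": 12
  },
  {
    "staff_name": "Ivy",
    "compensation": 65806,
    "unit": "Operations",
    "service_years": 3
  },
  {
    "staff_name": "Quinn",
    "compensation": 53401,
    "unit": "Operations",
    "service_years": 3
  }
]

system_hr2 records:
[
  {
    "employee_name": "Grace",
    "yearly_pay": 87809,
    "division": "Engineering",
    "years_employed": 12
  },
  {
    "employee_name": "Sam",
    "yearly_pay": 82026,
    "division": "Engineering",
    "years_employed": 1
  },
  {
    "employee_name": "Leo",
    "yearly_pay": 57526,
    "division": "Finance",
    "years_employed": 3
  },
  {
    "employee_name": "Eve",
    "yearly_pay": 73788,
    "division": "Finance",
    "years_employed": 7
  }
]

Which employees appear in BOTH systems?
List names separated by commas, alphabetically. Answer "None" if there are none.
Eve, Grace, Leo

Schema mapping: "staff_name" (system_hr3) = "employee_name" (system_hr2) = employee name

Names in system_hr3: ['Eve', 'Grace', 'Ivy', 'Leo', 'Paul', 'Quinn']
Names in system_hr2: ['Eve', 'Grace', 'Leo', 'Sam']

Intersection: ['Eve', 'Grace', 'Leo']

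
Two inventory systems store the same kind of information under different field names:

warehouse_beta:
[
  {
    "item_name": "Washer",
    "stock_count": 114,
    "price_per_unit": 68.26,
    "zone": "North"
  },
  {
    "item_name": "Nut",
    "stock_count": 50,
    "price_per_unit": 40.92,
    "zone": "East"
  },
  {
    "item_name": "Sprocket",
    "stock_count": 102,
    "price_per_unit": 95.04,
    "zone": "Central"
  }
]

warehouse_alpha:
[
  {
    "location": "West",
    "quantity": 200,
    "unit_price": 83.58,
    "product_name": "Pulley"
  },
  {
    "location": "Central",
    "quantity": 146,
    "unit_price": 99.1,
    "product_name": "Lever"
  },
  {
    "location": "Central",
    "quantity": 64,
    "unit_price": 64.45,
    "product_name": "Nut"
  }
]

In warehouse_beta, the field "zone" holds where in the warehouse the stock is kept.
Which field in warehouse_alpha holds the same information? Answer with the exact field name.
location

In warehouse_beta, "zone" holds where in the warehouse the stock is kept.
The fields in warehouse_alpha are: "location", "quantity", "unit_price", "product_name".
"location" is the match: the name refers to the same concept and its values are area labels (e.g. 'Central', 'West').
The other fields ("quantity", "unit_price", "product_name") hold different kinds of data.

So "zone" in warehouse_beta corresponds to "location" in warehouse_alpha.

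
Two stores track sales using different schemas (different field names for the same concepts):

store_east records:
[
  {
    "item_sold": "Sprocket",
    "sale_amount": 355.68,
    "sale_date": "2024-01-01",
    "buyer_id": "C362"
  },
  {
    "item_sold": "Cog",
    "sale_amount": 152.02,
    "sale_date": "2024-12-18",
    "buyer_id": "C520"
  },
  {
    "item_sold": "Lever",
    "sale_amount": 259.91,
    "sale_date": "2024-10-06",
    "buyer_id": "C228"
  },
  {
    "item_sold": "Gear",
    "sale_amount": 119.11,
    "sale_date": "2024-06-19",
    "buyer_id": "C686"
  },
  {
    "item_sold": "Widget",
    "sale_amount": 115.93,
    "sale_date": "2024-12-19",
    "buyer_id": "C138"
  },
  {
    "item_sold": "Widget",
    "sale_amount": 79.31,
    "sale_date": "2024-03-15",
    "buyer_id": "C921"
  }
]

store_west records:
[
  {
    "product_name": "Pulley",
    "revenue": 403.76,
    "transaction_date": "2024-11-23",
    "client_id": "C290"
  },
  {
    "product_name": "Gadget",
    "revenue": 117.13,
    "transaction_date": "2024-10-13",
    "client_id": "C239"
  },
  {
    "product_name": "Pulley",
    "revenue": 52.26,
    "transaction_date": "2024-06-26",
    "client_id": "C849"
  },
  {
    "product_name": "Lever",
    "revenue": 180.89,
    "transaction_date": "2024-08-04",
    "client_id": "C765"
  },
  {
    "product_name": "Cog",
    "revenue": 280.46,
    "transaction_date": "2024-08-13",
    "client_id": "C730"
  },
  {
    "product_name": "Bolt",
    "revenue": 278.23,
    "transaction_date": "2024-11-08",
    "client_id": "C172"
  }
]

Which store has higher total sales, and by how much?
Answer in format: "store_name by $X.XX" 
store_west by $230.77

Schema mapping: "sale_amount" (store_east) = "revenue" (store_west) = sale amount

Total for store_east: 1081.96
Total for store_west: 1312.73

Difference: |1081.96 - 1312.73| = 230.77
store_west has higher sales by $230.77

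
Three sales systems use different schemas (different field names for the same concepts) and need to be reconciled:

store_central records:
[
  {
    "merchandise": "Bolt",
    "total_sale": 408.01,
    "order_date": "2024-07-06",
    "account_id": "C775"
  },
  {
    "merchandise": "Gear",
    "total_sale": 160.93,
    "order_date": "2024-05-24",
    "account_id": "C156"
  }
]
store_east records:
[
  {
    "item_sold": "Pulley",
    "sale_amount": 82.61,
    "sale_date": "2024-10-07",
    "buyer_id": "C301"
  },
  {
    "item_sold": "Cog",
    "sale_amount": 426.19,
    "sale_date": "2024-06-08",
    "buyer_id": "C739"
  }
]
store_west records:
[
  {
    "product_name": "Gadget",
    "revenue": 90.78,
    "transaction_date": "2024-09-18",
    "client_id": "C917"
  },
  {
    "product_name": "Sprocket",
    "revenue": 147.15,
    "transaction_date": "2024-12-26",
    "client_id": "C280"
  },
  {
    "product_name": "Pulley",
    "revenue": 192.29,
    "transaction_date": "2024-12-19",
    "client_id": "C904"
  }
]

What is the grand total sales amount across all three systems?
1507.96

Schema reconciliation - all amount fields map to sale amount:

store_central (total_sale): 568.94
store_east (sale_amount): 508.8
store_west (revenue): 430.22

Grand total: 1507.96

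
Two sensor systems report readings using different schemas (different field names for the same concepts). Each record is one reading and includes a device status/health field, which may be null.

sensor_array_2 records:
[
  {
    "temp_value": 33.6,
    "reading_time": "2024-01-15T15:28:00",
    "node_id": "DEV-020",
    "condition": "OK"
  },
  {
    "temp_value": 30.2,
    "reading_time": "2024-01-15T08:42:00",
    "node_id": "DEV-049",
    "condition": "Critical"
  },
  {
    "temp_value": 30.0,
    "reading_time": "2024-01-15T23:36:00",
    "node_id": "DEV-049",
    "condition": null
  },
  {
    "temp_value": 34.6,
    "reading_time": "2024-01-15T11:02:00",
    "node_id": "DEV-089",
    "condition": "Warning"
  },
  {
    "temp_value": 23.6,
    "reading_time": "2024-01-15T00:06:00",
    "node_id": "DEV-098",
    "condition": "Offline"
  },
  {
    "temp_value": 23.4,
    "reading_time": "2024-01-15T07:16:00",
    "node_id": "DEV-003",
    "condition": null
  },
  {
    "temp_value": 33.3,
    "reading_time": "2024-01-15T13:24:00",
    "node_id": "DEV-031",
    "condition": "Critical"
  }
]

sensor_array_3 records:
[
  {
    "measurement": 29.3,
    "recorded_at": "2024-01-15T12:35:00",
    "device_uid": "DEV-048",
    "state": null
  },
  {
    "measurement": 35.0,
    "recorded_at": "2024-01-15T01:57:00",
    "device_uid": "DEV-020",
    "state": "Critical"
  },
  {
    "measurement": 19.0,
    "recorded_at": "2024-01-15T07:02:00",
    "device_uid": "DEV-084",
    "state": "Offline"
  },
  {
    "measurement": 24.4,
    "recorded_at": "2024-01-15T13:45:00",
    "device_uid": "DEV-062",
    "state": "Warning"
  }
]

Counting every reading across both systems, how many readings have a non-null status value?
8

Schema mapping: "condition" (sensor_array_2) = "state" (sensor_array_3) = status

Non-null in sensor_array_2: 5
Non-null in sensor_array_3: 3

Total non-null: 5 + 3 = 8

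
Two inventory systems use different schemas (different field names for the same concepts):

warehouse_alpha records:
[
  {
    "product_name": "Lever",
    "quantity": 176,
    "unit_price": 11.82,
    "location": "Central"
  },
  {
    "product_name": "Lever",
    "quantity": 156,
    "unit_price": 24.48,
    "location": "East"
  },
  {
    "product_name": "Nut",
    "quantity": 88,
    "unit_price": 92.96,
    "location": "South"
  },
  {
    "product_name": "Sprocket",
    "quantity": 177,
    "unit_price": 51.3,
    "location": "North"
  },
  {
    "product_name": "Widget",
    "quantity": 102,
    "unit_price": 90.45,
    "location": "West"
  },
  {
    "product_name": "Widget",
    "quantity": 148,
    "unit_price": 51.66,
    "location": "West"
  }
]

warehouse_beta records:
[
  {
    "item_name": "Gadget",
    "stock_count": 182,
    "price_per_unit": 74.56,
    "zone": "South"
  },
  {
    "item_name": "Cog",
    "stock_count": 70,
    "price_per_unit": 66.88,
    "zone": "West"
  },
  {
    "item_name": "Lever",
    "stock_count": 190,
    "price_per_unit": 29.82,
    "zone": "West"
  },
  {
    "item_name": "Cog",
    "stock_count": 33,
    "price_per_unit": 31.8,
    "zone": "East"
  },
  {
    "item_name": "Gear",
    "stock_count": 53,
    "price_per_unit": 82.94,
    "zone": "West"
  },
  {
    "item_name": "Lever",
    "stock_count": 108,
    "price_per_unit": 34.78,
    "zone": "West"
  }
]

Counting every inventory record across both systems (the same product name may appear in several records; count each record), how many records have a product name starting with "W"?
2

Schema mapping: "product_name" (warehouse_alpha) = "item_name" (warehouse_beta) = product name

Records with product name starting with "W" in warehouse_alpha: 2
Records with product name starting with "W" in warehouse_beta: 0

Total: 2 + 0 = 2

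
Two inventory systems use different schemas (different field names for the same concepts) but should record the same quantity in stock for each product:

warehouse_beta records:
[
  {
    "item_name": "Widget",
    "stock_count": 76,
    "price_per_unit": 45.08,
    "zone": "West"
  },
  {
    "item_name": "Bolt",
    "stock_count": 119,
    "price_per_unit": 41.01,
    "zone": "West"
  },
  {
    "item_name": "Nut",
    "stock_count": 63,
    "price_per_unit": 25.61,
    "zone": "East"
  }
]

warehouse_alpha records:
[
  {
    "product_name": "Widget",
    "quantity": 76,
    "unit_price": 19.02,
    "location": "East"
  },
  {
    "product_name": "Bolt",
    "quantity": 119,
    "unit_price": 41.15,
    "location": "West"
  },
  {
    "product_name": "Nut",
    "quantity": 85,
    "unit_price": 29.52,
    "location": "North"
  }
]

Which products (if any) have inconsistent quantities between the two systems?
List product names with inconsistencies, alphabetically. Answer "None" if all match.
Nut

Schema mappings:
- "item_name" (warehouse_beta) = "product_name" (warehouse_alpha) = product name
- "stock_count" (warehouse_beta) = "quantity" (warehouse_alpha) = quantity

Comparison:
  Widget: 76 vs 76 - MATCH
  Bolt: 119 vs 119 - MATCH
  Nut: 63 vs 85 - MISMATCH

Products with inconsistencies: Nut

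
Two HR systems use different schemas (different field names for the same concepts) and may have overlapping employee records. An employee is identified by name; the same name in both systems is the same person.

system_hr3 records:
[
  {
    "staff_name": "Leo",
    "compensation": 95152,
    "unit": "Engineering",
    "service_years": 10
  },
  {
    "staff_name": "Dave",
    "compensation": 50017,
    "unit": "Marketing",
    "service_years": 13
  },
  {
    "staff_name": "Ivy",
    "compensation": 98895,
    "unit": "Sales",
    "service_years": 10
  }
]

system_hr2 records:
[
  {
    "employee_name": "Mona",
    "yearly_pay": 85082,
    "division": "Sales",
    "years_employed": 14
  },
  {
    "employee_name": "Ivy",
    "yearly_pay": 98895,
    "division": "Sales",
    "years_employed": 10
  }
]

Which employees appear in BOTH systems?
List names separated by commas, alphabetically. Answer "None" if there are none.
Ivy

Schema mapping: "staff_name" (system_hr3) = "employee_name" (system_hr2) = employee name

Names in system_hr3: ['Dave', 'Ivy', 'Leo']
Names in system_hr2: ['Ivy', 'Mona']

Intersection: ['Ivy']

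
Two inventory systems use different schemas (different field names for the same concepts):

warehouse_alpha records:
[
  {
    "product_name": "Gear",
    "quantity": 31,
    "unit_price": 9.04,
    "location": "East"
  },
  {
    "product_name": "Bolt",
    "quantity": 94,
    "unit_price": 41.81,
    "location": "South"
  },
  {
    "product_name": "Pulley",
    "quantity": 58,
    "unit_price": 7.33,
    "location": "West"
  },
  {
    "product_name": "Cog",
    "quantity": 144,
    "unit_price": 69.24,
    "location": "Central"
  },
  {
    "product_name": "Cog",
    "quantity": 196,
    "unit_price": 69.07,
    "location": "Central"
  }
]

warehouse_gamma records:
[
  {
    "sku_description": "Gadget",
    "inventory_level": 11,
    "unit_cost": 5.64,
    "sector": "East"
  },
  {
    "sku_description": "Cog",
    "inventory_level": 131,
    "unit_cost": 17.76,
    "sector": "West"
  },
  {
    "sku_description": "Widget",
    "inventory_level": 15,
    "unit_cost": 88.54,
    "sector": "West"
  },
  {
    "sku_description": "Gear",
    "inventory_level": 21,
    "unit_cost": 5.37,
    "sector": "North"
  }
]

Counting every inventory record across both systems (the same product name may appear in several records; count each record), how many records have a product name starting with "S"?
0

Schema mapping: "product_name" (warehouse_alpha) = "sku_description" (warehouse_gamma) = product name

Records with product name starting with "S" in warehouse_alpha: 0
Records with product name starting with "S" in warehouse_gamma: 0

Total: 0 + 0 = 0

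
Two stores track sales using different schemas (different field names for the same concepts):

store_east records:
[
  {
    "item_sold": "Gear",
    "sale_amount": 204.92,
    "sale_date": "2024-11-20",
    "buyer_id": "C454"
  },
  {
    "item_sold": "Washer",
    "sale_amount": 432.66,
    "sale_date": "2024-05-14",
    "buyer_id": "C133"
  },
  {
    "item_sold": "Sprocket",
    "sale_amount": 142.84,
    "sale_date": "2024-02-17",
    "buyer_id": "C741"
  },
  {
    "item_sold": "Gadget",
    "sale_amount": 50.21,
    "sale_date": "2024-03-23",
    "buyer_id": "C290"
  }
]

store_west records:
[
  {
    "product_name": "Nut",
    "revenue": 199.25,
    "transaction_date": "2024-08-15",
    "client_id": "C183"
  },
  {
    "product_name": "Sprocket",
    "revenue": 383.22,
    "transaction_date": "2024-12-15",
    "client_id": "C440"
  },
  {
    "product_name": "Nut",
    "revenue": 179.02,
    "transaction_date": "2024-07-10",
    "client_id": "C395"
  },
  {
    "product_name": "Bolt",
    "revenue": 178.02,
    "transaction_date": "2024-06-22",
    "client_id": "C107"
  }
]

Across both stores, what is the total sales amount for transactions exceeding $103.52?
1719.93

Schema mapping: "sale_amount" (store_east) = "revenue" (store_west) = sale amount

Sum of sales > $103.52 in store_east: 780.42
Sum of sales > $103.52 in store_west: 939.51

Total: 780.42 + 939.51 = 1719.93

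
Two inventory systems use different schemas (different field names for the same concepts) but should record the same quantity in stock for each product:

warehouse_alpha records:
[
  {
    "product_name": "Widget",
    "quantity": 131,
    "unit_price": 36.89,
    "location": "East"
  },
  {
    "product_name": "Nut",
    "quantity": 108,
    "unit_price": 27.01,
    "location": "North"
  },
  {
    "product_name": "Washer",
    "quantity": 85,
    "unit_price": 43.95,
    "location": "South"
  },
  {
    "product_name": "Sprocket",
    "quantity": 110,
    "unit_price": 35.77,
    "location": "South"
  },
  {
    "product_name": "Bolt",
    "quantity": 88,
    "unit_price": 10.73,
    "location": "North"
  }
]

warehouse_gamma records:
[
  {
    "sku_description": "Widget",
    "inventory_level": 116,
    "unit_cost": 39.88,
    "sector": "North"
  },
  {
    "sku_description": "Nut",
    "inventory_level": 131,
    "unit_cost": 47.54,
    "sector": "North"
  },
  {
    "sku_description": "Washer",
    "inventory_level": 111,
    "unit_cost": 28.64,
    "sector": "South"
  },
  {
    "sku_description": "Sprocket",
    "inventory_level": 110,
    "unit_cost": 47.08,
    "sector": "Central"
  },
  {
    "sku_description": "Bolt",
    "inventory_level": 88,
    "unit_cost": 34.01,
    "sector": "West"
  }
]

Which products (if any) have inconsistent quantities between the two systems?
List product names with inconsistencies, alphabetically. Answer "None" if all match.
Nut, Washer, Widget

Schema mappings:
- "product_name" (warehouse_alpha) = "sku_description" (warehouse_gamma) = product name
- "quantity" (warehouse_alpha) = "inventory_level" (warehouse_gamma) = quantity

Comparison:
  Widget: 131 vs 116 - MISMATCH
  Nut: 108 vs 131 - MISMATCH
  Washer: 85 vs 111 - MISMATCH
  Sprocket: 110 vs 110 - MATCH
  Bolt: 88 vs 88 - MATCH

Products with inconsistencies: Nut, Washer, Widget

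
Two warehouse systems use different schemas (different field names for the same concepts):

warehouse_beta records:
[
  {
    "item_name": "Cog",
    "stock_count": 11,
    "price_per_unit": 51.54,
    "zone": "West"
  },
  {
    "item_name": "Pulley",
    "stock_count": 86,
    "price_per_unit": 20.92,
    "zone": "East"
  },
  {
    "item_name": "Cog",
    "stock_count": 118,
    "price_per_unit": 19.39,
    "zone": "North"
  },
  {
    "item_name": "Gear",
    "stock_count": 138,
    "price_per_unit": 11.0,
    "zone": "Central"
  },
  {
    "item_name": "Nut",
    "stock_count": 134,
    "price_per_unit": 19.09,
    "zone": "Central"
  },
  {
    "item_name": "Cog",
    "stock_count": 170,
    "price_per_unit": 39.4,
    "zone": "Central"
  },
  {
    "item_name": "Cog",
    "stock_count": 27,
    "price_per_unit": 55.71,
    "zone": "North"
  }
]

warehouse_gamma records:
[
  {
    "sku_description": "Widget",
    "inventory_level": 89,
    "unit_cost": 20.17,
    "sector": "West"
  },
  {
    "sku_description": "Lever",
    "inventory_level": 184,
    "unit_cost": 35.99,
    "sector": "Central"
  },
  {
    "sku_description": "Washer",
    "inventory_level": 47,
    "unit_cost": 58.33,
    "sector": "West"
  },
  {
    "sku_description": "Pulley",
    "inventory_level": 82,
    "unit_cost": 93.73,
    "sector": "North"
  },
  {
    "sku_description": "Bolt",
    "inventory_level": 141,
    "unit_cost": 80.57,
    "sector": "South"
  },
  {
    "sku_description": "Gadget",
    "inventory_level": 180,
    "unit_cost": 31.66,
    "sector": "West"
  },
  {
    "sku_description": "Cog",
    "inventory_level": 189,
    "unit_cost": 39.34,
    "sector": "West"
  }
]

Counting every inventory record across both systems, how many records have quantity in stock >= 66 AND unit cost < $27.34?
5

Schema mappings:
- "stock_count" (warehouse_beta) = "inventory_level" (warehouse_gamma) = quantity
- "price_per_unit" (warehouse_beta) = "unit_cost" (warehouse_gamma) = unit cost

Records meeting both conditions in warehouse_beta: 4
Records meeting both conditions in warehouse_gamma: 1

Total: 4 + 1 = 5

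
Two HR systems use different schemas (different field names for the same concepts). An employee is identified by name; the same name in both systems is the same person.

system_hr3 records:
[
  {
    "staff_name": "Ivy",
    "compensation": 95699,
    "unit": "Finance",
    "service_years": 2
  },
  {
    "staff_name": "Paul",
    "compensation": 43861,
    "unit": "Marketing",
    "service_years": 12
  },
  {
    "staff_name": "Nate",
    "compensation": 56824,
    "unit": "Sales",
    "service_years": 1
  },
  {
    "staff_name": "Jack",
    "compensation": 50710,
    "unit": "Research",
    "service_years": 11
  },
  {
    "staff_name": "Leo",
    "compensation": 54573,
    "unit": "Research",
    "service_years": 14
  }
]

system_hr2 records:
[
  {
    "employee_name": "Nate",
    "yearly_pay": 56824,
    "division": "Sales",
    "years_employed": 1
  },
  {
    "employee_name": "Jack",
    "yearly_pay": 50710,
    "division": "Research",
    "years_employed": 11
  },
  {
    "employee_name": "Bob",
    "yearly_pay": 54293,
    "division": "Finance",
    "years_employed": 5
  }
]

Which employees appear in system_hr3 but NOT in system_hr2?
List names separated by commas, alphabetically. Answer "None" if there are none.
Ivy, Leo, Paul

Schema mapping: "staff_name" (system_hr3) = "employee_name" (system_hr2) = employee name

Names in system_hr3: ['Ivy', 'Jack', 'Leo', 'Nate', 'Paul']
Names in system_hr2: ['Bob', 'Jack', 'Nate']

In system_hr3 but not system_hr2: ['Ivy', 'Leo', 'Paul']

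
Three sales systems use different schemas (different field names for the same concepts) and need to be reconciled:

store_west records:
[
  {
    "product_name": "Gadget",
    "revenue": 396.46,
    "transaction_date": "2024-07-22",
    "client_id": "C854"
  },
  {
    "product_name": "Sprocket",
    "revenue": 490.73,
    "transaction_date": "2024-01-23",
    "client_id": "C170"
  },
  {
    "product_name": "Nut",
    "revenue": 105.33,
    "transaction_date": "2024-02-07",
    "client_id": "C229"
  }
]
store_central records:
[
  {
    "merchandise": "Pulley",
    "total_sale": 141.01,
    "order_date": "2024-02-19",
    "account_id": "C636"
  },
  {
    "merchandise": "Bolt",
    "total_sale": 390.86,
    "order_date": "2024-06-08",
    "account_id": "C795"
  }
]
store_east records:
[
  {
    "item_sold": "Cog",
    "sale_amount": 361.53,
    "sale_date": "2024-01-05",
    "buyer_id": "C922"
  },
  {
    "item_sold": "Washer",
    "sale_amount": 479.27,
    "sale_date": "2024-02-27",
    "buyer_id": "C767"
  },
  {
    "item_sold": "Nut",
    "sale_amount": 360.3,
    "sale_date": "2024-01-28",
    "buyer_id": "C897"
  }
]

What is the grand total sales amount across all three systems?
2725.49

Schema reconciliation - all amount fields map to sale amount:

store_west (revenue): 992.52
store_central (total_sale): 531.87
store_east (sale_amount): 1201.1

Grand total: 2725.49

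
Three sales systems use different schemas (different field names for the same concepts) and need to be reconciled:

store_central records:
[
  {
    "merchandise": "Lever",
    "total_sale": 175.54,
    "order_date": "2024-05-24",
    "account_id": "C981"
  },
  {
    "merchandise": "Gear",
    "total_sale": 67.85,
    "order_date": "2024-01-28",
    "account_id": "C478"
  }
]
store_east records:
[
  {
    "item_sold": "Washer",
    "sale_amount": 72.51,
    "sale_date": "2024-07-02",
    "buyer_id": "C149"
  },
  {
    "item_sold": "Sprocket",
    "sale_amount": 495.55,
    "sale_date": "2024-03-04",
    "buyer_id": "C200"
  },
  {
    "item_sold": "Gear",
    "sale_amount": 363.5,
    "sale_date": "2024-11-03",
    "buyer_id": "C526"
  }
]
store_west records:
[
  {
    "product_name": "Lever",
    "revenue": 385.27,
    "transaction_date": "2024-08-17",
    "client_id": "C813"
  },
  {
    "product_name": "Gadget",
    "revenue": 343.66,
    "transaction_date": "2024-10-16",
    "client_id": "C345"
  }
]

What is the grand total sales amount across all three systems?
1903.88

Schema reconciliation - all amount fields map to sale amount:

store_central (total_sale): 243.39
store_east (sale_amount): 931.56
store_west (revenue): 728.93

Grand total: 1903.88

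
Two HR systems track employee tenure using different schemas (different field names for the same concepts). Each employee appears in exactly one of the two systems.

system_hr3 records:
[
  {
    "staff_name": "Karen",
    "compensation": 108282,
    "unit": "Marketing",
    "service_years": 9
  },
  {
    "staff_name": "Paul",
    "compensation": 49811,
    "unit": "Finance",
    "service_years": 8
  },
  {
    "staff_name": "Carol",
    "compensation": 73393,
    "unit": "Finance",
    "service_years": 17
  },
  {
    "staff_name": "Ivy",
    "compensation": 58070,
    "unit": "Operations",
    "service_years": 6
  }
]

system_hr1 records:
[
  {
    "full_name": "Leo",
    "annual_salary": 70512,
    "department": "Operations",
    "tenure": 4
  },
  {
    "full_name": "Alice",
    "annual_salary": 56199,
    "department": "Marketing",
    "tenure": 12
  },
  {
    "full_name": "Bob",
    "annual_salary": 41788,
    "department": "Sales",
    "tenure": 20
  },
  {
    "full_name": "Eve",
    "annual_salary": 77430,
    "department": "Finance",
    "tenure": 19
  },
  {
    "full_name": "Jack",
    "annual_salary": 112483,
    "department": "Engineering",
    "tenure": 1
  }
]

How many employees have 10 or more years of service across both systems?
4

Reconcile schemas: "service_years" (system_hr3) = "tenure" (system_hr1) = years of service

From system_hr3: 1 employees with >= 10 years
From system_hr1: 3 employees with >= 10 years

Total: 1 + 3 = 4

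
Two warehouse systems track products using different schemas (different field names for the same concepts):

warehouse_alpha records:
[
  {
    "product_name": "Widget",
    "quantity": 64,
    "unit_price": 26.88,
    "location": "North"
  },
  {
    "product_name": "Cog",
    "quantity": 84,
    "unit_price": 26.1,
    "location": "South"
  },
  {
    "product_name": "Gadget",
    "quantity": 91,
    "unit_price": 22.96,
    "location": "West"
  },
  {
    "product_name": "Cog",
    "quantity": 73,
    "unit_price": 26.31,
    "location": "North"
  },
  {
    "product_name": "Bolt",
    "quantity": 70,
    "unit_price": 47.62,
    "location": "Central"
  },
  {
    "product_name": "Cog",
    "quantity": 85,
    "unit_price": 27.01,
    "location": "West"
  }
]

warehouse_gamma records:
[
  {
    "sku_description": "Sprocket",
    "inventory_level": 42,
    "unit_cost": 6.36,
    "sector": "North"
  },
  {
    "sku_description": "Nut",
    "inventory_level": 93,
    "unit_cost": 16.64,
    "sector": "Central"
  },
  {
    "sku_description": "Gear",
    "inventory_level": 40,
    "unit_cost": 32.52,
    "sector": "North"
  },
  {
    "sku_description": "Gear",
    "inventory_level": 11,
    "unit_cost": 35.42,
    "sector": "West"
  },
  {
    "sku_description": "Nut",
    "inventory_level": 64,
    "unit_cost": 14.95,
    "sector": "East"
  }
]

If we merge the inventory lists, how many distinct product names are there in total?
7

Schema mapping: "product_name" (warehouse_alpha) = "sku_description" (warehouse_gamma) = product name

Products in warehouse_alpha: ['Bolt', 'Cog', 'Gadget', 'Widget']
Products in warehouse_gamma: ['Gear', 'Nut', 'Sprocket']

Union (unique products): ['Bolt', 'Cog', 'Gadget', 'Gear', 'Nut', 'Sprocket', 'Widget']
Count: 7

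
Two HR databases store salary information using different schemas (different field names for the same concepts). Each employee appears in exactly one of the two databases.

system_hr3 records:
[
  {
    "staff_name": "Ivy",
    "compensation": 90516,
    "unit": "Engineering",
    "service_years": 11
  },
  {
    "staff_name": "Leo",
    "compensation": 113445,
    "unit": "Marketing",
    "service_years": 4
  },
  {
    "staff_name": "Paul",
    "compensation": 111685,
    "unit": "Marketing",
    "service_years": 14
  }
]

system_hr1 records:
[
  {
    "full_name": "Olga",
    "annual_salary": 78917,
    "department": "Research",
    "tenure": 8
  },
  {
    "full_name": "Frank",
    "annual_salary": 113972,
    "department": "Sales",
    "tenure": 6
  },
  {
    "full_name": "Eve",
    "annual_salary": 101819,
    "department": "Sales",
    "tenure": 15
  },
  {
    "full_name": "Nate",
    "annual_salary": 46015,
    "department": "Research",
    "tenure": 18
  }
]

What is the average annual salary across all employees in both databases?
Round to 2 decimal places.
93767.00

Schema mapping: "compensation" (system_hr3) = "annual_salary" (system_hr1) = annual salary

All salaries: [90516, 113445, 111685, 78917, 113972, 101819, 46015]
Sum: 656369
Count: 7
Average: 656369 / 7 = 93767.00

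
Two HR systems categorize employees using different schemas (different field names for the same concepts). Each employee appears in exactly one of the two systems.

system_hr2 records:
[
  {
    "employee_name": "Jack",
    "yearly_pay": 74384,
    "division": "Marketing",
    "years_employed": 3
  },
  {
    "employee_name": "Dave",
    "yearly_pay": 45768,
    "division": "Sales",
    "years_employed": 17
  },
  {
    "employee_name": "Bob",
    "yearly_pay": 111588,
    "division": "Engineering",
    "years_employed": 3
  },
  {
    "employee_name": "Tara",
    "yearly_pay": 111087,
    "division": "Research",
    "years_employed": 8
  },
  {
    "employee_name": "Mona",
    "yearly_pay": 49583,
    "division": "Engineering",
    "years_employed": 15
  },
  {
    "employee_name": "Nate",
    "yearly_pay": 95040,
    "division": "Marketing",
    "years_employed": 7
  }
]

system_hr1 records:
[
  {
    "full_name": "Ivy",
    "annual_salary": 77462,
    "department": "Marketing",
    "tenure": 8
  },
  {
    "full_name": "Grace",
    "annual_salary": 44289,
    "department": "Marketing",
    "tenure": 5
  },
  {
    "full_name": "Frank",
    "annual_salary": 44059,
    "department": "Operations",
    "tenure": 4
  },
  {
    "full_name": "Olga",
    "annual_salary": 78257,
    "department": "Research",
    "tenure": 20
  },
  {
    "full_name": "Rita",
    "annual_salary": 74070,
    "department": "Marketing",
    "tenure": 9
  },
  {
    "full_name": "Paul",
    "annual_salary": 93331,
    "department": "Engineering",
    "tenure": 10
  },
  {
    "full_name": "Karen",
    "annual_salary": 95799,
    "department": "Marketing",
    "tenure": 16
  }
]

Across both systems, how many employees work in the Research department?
2

Schema mapping: "division" (system_hr2) = "department" (system_hr1) = department

Research employees in system_hr2: 1
Research employees in system_hr1: 1

Total in Research: 1 + 1 = 2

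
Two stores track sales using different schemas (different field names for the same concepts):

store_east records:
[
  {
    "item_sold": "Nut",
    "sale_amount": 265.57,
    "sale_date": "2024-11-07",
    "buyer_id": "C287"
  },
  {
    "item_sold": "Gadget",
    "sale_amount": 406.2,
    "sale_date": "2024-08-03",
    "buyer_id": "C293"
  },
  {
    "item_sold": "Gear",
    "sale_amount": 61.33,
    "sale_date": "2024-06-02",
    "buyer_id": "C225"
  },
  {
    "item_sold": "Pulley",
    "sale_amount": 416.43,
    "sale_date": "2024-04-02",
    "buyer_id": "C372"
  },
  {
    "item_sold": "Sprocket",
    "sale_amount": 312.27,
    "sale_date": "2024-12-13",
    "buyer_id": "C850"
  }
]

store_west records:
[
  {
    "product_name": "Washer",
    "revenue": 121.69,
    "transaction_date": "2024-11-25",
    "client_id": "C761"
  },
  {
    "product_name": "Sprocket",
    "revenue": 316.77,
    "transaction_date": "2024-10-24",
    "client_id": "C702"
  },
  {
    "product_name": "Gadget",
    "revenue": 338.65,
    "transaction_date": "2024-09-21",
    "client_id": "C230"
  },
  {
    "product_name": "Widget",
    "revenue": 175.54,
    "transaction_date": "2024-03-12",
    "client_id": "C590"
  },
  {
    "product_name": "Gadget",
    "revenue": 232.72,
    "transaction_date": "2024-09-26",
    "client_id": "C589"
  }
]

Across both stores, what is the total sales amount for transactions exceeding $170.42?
2464.15

Schema mapping: "sale_amount" (store_east) = "revenue" (store_west) = sale amount

Sum of sales > $170.42 in store_east: 1400.47
Sum of sales > $170.42 in store_west: 1063.68

Total: 1400.47 + 1063.68 = 2464.15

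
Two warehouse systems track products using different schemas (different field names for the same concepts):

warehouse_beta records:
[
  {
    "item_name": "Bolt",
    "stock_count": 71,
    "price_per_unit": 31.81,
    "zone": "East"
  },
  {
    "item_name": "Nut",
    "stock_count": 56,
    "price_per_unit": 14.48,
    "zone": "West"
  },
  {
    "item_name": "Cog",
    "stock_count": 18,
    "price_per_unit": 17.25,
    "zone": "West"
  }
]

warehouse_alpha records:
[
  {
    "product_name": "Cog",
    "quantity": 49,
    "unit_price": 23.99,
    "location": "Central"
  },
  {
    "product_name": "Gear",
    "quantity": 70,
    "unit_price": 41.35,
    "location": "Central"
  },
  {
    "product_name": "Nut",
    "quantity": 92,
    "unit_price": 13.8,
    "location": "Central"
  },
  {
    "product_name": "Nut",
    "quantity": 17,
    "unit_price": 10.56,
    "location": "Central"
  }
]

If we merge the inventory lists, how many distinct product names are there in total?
4

Schema mapping: "item_name" (warehouse_beta) = "product_name" (warehouse_alpha) = product name

Products in warehouse_beta: ['Bolt', 'Cog', 'Nut']
Products in warehouse_alpha: ['Cog', 'Gear', 'Nut']

Union (unique products): ['Bolt', 'Cog', 'Gear', 'Nut']
Count: 4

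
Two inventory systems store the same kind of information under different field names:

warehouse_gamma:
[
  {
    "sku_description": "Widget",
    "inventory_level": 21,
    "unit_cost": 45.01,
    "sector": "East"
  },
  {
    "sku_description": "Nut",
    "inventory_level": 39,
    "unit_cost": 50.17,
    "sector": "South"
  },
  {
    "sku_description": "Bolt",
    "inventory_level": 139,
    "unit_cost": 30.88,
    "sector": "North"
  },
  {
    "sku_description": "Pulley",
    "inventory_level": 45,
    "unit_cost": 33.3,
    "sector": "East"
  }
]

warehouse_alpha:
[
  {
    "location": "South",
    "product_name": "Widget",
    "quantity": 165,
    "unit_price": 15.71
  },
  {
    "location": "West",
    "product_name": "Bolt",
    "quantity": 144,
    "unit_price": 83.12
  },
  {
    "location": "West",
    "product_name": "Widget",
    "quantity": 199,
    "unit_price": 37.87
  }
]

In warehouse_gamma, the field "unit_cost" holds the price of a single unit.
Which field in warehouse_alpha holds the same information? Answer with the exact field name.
unit_price

In warehouse_gamma, "unit_cost" holds the price of a single unit.
The fields in warehouse_alpha are: "location", "product_name", "quantity", "unit_price".
"unit_price" is the match: the name refers to the same concept and its values are decimal currency amounts (e.g. 15.71, 83.12).
The other fields ("location", "product_name", "quantity") hold different kinds of data.

So "unit_cost" in warehouse_gamma corresponds to "unit_price" in warehouse_alpha.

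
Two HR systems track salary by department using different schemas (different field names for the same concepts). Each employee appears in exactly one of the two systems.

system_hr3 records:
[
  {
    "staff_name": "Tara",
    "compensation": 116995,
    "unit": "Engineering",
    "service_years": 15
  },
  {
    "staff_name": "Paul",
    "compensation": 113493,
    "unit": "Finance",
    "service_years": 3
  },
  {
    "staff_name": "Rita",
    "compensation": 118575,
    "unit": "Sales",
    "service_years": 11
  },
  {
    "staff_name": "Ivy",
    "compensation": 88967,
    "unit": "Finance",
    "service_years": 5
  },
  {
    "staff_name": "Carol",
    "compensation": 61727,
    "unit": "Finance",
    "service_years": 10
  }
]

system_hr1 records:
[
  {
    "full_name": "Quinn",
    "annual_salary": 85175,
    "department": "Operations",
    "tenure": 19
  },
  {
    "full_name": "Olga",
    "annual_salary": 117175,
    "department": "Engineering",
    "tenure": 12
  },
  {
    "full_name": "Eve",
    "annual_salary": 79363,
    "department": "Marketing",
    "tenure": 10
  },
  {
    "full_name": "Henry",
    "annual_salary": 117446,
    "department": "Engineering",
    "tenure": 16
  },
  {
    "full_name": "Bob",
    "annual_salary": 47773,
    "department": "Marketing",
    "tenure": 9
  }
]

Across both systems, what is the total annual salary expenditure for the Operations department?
85175

Schema mappings:
- "unit" (system_hr3) = "department" (system_hr1) = department
- "compensation" (system_hr3) = "annual_salary" (system_hr1) = salary

Operations salaries from system_hr3: 0
Operations salaries from system_hr1: 85175

Total: 0 + 85175 = 85175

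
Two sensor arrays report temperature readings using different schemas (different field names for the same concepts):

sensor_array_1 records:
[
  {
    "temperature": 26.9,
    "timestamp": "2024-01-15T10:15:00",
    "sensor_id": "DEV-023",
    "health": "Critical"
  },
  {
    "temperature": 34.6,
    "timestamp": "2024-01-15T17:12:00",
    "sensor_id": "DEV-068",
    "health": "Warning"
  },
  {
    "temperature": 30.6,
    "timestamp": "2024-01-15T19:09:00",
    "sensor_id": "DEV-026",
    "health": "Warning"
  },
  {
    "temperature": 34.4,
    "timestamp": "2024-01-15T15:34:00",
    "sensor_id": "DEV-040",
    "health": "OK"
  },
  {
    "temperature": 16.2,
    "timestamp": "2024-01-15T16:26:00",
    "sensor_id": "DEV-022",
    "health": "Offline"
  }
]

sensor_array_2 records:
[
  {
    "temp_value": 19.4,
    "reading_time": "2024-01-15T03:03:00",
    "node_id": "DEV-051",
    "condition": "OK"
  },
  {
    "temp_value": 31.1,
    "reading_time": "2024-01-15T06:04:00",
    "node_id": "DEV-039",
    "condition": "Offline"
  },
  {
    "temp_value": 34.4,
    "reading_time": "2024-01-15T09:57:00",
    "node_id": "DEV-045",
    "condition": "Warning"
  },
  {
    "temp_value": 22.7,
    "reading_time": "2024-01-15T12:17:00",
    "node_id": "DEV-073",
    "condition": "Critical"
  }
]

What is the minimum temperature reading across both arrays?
16.2

Schema mapping: "temperature" (sensor_array_1) = "temp_value" (sensor_array_2) = temperature reading

Minimum in sensor_array_1: 16.2
Minimum in sensor_array_2: 19.4

Overall minimum: min(16.2, 19.4) = 16.2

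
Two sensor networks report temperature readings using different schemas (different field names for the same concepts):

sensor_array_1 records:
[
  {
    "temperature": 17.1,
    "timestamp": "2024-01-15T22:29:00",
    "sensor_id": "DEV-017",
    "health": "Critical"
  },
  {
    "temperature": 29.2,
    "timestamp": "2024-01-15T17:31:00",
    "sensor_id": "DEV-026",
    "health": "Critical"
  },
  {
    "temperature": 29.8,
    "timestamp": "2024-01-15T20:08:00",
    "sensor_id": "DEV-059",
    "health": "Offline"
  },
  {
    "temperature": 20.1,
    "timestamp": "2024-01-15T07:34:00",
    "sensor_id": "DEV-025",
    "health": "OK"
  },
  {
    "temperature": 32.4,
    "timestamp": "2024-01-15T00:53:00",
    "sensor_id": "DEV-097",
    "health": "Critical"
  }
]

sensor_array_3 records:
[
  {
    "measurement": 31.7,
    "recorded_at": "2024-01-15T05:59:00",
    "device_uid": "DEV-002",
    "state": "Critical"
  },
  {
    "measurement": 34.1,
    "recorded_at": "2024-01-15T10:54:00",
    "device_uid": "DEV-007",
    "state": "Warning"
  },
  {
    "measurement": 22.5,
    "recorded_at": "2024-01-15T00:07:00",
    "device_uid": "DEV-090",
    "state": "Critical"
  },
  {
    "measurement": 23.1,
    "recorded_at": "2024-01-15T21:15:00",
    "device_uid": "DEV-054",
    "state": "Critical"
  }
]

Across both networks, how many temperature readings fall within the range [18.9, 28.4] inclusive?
3

Schema mapping: "temperature" (sensor_array_1) = "measurement" (sensor_array_3) = temperature

Readings in [18.9, 28.4] from sensor_array_1: 1
Readings in [18.9, 28.4] from sensor_array_3: 2

Total count: 1 + 2 = 3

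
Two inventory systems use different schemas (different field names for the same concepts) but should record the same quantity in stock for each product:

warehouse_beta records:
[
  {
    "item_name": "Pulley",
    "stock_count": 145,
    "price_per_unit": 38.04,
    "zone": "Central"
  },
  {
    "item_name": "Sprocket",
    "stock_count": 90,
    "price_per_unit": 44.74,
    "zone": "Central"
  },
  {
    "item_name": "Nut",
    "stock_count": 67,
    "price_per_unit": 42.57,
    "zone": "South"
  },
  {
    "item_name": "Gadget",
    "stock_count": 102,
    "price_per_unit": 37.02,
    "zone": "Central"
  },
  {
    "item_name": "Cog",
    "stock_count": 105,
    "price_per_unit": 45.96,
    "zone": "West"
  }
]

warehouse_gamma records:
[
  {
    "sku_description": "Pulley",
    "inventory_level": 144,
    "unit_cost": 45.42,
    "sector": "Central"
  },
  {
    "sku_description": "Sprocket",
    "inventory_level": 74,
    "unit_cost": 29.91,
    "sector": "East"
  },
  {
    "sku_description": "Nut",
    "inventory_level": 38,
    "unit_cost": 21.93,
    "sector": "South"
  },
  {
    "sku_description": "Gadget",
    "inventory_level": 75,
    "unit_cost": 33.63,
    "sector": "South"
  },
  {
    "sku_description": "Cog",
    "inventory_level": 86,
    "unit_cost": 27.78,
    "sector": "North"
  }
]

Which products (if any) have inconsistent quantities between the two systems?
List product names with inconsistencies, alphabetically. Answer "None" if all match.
Cog, Gadget, Nut, Pulley, Sprocket

Schema mappings:
- "item_name" (warehouse_beta) = "sku_description" (warehouse_gamma) = product name
- "stock_count" (warehouse_beta) = "inventory_level" (warehouse_gamma) = quantity

Comparison:
  Pulley: 145 vs 144 - MISMATCH
  Sprocket: 90 vs 74 - MISMATCH
  Nut: 67 vs 38 - MISMATCH
  Gadget: 102 vs 75 - MISMATCH
  Cog: 105 vs 86 - MISMATCH

Products with inconsistencies: Cog, Gadget, Nut, Pulley, Sprocket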